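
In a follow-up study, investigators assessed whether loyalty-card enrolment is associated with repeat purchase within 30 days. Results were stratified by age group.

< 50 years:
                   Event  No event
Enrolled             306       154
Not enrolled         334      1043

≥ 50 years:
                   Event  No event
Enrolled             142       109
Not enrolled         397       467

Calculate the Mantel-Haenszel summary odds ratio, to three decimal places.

3.491

OR_MH = Σ(aᵢdᵢ/nᵢ) / Σ(bᵢcᵢ/nᵢ), where nᵢ is the stratum total.
Stratum 1 (< 50 years): n = 1837; a·d/n = 306·1043/1837 = 173.7387; b·c/n = 154·334/1837 = 28.0000
Stratum 2 (≥ 50 years): n = 1115; a·d/n = 142·467/1115 = 59.4744; b·c/n = 109·397/1115 = 38.8099
OR_MH = (173.7387 + 59.4744) / (28.0000 + 38.8099) = 233.2131 / 66.8099 = 3.49070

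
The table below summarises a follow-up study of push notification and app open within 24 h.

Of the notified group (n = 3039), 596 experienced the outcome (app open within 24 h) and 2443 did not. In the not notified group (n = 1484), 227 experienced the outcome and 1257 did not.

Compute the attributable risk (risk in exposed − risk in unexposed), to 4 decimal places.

0.0432

From the description: a = 596, b = 2443, c = 227, d = 1257.
Risk in exposed = 596/3039 = 0.196117; risk in unexposed = 227/1484 = 0.152965.
Risk difference = 0.196117 − 0.152965 = 0.043152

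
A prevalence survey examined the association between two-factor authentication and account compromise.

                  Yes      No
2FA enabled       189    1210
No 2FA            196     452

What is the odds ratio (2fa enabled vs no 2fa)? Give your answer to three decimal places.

Cells: a = 189, b = 1210, c = 196, d = 452.
OR = (a·d)/(b·c) = (189 × 452) / (1210 × 196) = 85428 / 237160 = 0.36021
Exposure is associated with lower odds of account compromise (OR = 0.36 < 1).

0.360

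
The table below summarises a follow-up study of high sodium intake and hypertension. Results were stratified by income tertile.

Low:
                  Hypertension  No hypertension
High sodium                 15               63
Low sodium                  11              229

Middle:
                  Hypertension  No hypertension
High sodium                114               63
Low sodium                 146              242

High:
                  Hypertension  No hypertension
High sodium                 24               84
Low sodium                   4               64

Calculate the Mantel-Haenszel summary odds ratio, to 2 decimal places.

3.36

OR_MH = Σ(aᵢdᵢ/nᵢ) / Σ(bᵢcᵢ/nᵢ), where nᵢ is the stratum total.
Stratum 1 (Low): n = 318; a·d/n = 15·229/318 = 10.8019; b·c/n = 63·11/318 = 2.1792
Stratum 2 (Middle): n = 565; a·d/n = 114·242/565 = 48.8283; b·c/n = 63·146/565 = 16.2796
Stratum 3 (High): n = 176; a·d/n = 24·64/176 = 8.7273; b·c/n = 84·4/176 = 1.9091
OR_MH = (10.8019 + 48.8283 + 8.7273) / (2.1792 + 16.2796 + 1.9091) = 68.3575 / 20.3680 = 3.35612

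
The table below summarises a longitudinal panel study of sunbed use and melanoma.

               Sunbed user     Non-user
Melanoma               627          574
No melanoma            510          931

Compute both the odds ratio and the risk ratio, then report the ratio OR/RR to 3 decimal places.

Reading the table with exposure as columns: a = 627 (Sunbed user, case), b = 510 (Sunbed user, non-case), c = 574 (Non-user, case), d = 931.
OR = (627·931)/(510·574) = 583737/292740 = 1.99405
Risk in exposed = 627/1137 = 0.55145; risk in unexposed = 574/1505 = 0.38140; RR = 1.44588
OR/RR = 1.99405 / 1.44588 = 1.37912
The outcome is not rare, so the OR lies further from 1 than the RR.

1.379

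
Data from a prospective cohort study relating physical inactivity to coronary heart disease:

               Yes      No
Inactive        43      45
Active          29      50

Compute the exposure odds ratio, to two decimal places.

1.65

Cells: a = 43, b = 45, c = 29, d = 50.
OR = (a·d)/(b·c) = (43 × 50) / (45 × 29) = 2150 / 1305 = 1.64751
The odds of coronary heart disease are about 1.65 times as high in the inactive group.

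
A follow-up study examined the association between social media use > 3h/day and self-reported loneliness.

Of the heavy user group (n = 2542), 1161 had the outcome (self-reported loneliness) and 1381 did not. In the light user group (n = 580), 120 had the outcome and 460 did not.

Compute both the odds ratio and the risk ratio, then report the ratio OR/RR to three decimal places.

1.460

From the description: a = 1161, b = 1381, c = 120, d = 460.
OR = (1161·460)/(1381·120) = 534060/165720 = 3.22266
Risk in exposed = 1161/2542 = 0.45673; risk in unexposed = 120/580 = 0.20690; RR = 2.20751
OR/RR = 3.22266 / 2.20751 = 1.45986
The outcome is not rare, so the OR lies further from 1 than the RR.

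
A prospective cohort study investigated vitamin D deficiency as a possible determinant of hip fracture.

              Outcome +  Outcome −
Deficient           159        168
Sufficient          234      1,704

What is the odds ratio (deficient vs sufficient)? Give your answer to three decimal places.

Cells: a = 159, b = 168, c = 234, d = 1704.
OR = (a·d)/(b·c) = (159 × 1704) / (168 × 234) = 270936 / 39312 = 6.89194
The odds of hip fracture are about 6.89 times as high in the deficient group.

6.892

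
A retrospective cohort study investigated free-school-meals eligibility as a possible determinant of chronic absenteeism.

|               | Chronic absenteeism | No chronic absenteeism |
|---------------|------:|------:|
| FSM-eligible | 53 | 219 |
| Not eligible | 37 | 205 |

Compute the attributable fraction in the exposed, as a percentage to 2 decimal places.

21.53

Cells: a = 53, b = 219, c = 37, d = 205.
Risk in exposed = 53/272 = 0.19485; risk in unexposed = 37/242 = 0.15289.
RR = 0.19485/0.15289 = 1.27444
AR% = (RR − 1)/RR × 100 = (1.27444 − 1)/1.27444 × 100 = 21.5344%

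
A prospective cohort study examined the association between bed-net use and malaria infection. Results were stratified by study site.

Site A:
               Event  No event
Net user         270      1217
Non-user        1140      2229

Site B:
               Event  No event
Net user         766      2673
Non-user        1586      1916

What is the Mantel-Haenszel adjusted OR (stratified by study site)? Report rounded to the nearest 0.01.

OR_MH = Σ(aᵢdᵢ/nᵢ) / Σ(bᵢcᵢ/nᵢ), where nᵢ is the stratum total.
Stratum 1 (Site A): n = 4856; a·d/n = 270·2229/4856 = 123.9353; b·c/n = 1217·1140/4856 = 285.7043
Stratum 2 (Site B): n = 6941; a·d/n = 766·1916/6941 = 211.4473; b·c/n = 2673·1586/6941 = 610.7734
OR_MH = (123.9353 + 211.4473) / (285.7043 + 610.7734) = 335.3827 / 896.4777 = 0.37411

0.37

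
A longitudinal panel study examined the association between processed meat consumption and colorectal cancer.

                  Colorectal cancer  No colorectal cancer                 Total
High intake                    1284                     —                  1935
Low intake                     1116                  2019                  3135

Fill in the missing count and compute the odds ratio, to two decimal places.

3.57

The missing cell is in the exposed row: 1935 − 1284 = 651.
So a = 1284, b = 651, c = 1116, d = 2019.
OR = (a·d)/(b·c) = (1284 × 2019) / (651 × 1116) = 2592396 / 726516 = 3.56826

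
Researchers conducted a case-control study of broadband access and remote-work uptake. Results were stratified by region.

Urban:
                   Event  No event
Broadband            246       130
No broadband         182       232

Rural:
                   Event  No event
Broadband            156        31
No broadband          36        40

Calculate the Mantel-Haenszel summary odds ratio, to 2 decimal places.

2.81

OR_MH = Σ(aᵢdᵢ/nᵢ) / Σ(bᵢcᵢ/nᵢ), where nᵢ is the stratum total.
Stratum 1 (Urban): n = 790; a·d/n = 246·232/790 = 72.2430; b·c/n = 130·182/790 = 29.9494
Stratum 2 (Rural): n = 263; a·d/n = 156·40/263 = 23.7262; b·c/n = 31·36/263 = 4.2433
OR_MH = (72.2430 + 23.7262) / (29.9494 + 4.2433) = 95.9693 / 34.1927 = 2.80672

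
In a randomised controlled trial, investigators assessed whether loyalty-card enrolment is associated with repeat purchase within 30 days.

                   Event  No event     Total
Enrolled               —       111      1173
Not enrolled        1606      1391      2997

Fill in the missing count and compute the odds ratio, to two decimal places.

The missing cell is in the exposed row: 1173 − 111 = 1062.
So a = 1062, b = 111, c = 1606, d = 1391.
OR = (a·d)/(b·c) = (1062 × 1391) / (111 × 1606) = 1477242 / 178266 = 8.28673

8.29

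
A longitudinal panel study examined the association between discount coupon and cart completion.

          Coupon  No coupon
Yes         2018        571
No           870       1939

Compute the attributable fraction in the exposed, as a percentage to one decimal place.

Reading the table with exposure as columns: a = 2018 (Coupon, case), b = 870 (Coupon, non-case), c = 571 (No coupon, case), d = 1939.
Risk in exposed = 2018/2888 = 0.69875; risk in unexposed = 571/2510 = 0.22749.
RR = 0.69875/0.22749 = 3.07158
AR% = (RR − 1)/RR × 100 = (3.07158 − 1)/3.07158 × 100 = 67.4434%

67.4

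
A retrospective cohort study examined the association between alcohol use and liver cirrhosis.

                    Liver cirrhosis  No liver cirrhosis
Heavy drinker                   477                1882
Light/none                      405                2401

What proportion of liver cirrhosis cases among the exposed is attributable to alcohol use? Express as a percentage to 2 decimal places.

Cells: a = 477, b = 1882, c = 405, d = 2401.
Risk in exposed = 477/2359 = 0.20220; risk in unexposed = 405/2806 = 0.14433.
RR = 0.20220/0.14433 = 1.40095
AR% = (RR − 1)/RR × 100 = (1.40095 − 1)/1.40095 × 100 = 28.6199%

28.62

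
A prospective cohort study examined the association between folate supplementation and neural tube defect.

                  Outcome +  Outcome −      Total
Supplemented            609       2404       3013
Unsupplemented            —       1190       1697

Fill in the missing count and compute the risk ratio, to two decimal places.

0.68

The missing cell is in the unexposed row: 1697 − 1190 = 507.
So a = 609, b = 2404, c = 507, d = 1190.
RR = [a/(a+b)] / [c/(c+d)] = (609/3013) / (507/1697) = 0.20212/0.29876 = 0.67654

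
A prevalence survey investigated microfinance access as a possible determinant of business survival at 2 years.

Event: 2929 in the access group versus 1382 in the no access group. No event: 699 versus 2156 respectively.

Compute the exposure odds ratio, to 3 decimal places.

From the description: a = 2929, b = 699, c = 1382, d = 2156.
OR = (a·d)/(b·c) = (2929 × 2156) / (699 × 1382) = 6314924 / 966018 = 6.53707
The odds of business survival at 2 years are about 6.54 times as high in the access group.

6.537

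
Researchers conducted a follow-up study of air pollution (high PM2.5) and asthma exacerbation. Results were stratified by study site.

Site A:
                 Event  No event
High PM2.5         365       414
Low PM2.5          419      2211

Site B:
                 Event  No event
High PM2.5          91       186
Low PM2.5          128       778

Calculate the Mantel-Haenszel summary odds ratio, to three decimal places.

OR_MH = Σ(aᵢdᵢ/nᵢ) / Σ(bᵢcᵢ/nᵢ), where nᵢ is the stratum total.
Stratum 1 (Site A): n = 3409; a·d/n = 365·2211/3409 = 236.7307; b·c/n = 414·419/3409 = 50.8847
Stratum 2 (Site B): n = 1183; a·d/n = 91·778/1183 = 59.8462; b·c/n = 186·128/1183 = 20.1251
OR_MH = (236.7307 + 59.8462) / (50.8847 + 20.1251) = 296.5769 / 71.0098 = 4.17656

4.177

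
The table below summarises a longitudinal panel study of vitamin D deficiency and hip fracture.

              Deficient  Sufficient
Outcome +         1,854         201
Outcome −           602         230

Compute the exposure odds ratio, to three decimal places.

3.524

Reading the table with exposure as columns: a = 1854 (Deficient, case), b = 602 (Deficient, non-case), c = 201 (Sufficient, case), d = 230.
OR = (a·d)/(b·c) = (1854 × 230) / (602 × 201) = 426420 / 121002 = 3.52407
The odds of hip fracture are about 3.52 times as high in the deficient group.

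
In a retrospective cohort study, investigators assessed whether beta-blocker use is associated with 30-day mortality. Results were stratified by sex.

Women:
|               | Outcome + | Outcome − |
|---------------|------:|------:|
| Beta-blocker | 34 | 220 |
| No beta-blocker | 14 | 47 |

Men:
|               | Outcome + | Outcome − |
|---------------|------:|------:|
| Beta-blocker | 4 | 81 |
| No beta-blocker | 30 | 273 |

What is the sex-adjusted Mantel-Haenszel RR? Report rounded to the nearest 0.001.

0.544

RR_MH = Σ(aᵢ·n₀ᵢ/nᵢ) / Σ(cᵢ·n₁ᵢ/nᵢ), with n₁ᵢ = aᵢ+bᵢ (exposed), n₀ᵢ = cᵢ+dᵢ (unexposed), nᵢ = n₁ᵢ+n₀ᵢ.
Stratum 1 (Women): n₁ = 254, n₀ = 61, n = 315; a·n₀/n = 34·61/315 = 6.5841; c·n₁/n = 14·254/315 = 11.2889
Stratum 2 (Men): n₁ = 85, n₀ = 303, n = 388; a·n₀/n = 4·303/388 = 3.1237; c·n₁/n = 30·85/388 = 6.5722
RR_MH = (6.5841 + 3.1237) / (11.2889 + 6.5722) = 9.7078 / 17.8611 = 0.54352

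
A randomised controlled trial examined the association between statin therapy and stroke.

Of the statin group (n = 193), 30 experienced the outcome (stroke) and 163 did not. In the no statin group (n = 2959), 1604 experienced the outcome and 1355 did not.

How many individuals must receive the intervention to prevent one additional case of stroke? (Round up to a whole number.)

Risk in treated group = 30/193 = 0.15544; risk in control = 1604/2959 = 0.54208.
Absolute risk reduction = 0.54208 − 0.15544 = 0.38663
NNT = 1 / ARR = 1 / 0.38663 = 2.586 → round up → 3

3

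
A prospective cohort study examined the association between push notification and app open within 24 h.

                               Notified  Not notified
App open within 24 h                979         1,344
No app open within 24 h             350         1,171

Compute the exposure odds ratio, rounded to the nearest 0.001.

2.437

Reading the table with exposure as columns: a = 979 (Notified, case), b = 350 (Notified, non-case), c = 1344 (Not notified, case), d = 1171.
OR = (a·d)/(b·c) = (979 × 1171) / (350 × 1344) = 1146409 / 470400 = 2.43709
The odds of app open within 24 h are about 2.44 times as high in the notified group.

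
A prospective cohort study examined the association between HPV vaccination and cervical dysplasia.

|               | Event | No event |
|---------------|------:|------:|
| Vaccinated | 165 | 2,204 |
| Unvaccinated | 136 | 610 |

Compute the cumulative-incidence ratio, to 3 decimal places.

0.382

Cells: a = 165, b = 2204, c = 136, d = 610.
Risk in exposed = 165/2369 = 0.06965; risk in unexposed = 136/746 = 0.18231.
RR = 0.06965 / 0.18231 = 0.38205
The risk is 62% lower among the exposed than among the unexposed.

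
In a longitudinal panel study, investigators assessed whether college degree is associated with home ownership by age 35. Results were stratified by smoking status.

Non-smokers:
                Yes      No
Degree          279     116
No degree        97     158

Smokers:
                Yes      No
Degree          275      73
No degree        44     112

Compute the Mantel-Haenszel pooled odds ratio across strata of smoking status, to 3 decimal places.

5.444

OR_MH = Σ(aᵢdᵢ/nᵢ) / Σ(bᵢcᵢ/nᵢ), where nᵢ is the stratum total.
Stratum 1 (Non-smokers): n = 650; a·d/n = 279·158/650 = 67.8185; b·c/n = 116·97/650 = 17.3108
Stratum 2 (Smokers): n = 504; a·d/n = 275·112/504 = 61.1111; b·c/n = 73·44/504 = 6.3730
OR_MH = (67.8185 + 61.1111) / (17.3108 + 6.3730) = 128.9296 / 23.6838 = 5.44379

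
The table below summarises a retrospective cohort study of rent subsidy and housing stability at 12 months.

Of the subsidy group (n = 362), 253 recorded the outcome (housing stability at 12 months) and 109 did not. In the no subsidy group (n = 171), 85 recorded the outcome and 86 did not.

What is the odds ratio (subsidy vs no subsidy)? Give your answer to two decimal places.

2.35

From the description: a = 253, b = 109, c = 85, d = 86.
OR = (a·d)/(b·c) = (253 × 86) / (109 × 85) = 21758 / 9265 = 2.34841
The odds of housing stability at 12 months are about 2.35 times as high in the subsidy group.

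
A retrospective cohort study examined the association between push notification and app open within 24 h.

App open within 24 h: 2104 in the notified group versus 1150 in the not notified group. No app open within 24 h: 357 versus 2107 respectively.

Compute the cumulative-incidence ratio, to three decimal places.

2.421

From the description: a = 2104, b = 357, c = 1150, d = 2107.
Risk in exposed = 2104/2461 = 0.85494; risk in unexposed = 1150/3257 = 0.35309.
RR = 0.85494 / 0.35309 = 2.42133
The risk among the exposed is 2.42 times that among the unexposed.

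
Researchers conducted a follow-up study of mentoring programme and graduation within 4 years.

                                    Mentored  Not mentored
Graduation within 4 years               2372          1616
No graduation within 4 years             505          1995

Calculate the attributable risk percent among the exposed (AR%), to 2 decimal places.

45.72

Reading the table with exposure as columns: a = 2372 (Mentored, case), b = 505 (Mentored, non-case), c = 1616 (Not mentored, case), d = 1995.
Risk in exposed = 2372/2877 = 0.82447; risk in unexposed = 1616/3611 = 0.44752.
RR = 0.82447/0.44752 = 1.84230
AR% = (RR − 1)/RR × 100 = (1.84230 − 1)/1.84230 × 100 = 45.7201%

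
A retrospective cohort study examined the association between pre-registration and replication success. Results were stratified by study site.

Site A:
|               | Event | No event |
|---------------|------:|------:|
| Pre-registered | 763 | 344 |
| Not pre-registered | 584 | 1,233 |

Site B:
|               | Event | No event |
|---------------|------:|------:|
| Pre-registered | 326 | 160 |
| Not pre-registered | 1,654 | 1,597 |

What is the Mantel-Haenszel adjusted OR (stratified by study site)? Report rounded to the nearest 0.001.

3.305

OR_MH = Σ(aᵢdᵢ/nᵢ) / Σ(bᵢcᵢ/nᵢ), where nᵢ is the stratum total.
Stratum 1 (Site A): n = 2924; a·d/n = 763·1233/2924 = 321.7438; b·c/n = 344·584/2924 = 68.7059
Stratum 2 (Site B): n = 3737; a·d/n = 326·1597/3737 = 139.3155; b·c/n = 160·1654/3737 = 70.8162
OR_MH = (321.7438 + 139.3155) / (68.7059 + 70.8162) = 461.0593 / 139.5220 = 3.30456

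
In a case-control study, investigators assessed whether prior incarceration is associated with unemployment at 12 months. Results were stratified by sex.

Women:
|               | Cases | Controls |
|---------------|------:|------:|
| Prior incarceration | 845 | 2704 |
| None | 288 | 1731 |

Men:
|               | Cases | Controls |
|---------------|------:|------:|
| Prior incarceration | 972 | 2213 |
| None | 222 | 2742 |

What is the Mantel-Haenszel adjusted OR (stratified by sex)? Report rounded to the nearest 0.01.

3.17

OR_MH = Σ(aᵢdᵢ/nᵢ) / Σ(bᵢcᵢ/nᵢ), where nᵢ is the stratum total.
Stratum 1 (Women): n = 5568; a·d/n = 845·1731/5568 = 262.6967; b·c/n = 2704·288/5568 = 139.8621
Stratum 2 (Men): n = 6149; a·d/n = 972·2742/6149 = 433.4402; b·c/n = 2213·222/6149 = 79.8969
OR_MH = (262.6967 + 433.4402) / (139.8621 + 79.8969) = 696.1369 / 219.7590 = 3.16773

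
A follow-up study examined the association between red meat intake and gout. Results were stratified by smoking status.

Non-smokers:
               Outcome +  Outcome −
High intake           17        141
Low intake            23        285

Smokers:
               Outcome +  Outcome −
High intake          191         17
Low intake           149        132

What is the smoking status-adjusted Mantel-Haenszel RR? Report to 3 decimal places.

RR_MH = Σ(aᵢ·n₀ᵢ/nᵢ) / Σ(cᵢ·n₁ᵢ/nᵢ), with n₁ᵢ = aᵢ+bᵢ (exposed), n₀ᵢ = cᵢ+dᵢ (unexposed), nᵢ = n₁ᵢ+n₀ᵢ.
Stratum 1 (Non-smokers): n₁ = 158, n₀ = 308, n = 466; a·n₀/n = 17·308/466 = 11.2361; c·n₁/n = 23·158/466 = 7.7983
Stratum 2 (Smokers): n₁ = 208, n₀ = 281, n = 489; a·n₀/n = 191·281/489 = 109.7566; c·n₁/n = 149·208/489 = 63.3783
RR_MH = (11.2361 + 109.7566) / (7.7983 + 63.3783) = 120.9927 / 71.1766 = 1.69989

1.700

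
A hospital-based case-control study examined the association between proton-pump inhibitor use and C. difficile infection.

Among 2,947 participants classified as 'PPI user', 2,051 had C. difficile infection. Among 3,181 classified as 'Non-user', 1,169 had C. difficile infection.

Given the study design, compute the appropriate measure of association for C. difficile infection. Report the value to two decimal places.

3.94

From the description: a = 2051, b = 896, c = 1169, d = 2012.
This is a hospital-based case-control study: participants were sampled on outcome status, so risks in the source population cannot be estimated directly — relative risk is not valid here. The odds ratio is the appropriate measure.
OR = (a·d)/(b·c) = (2051 × 2012) / (896 × 1169) = 4126612 / 1047424 = 3.93977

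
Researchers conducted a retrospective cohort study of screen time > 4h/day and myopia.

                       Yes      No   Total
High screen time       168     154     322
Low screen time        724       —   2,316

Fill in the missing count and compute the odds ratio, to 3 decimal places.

2.399

The missing cell is in the unexposed row: 2316 − 724 = 1592.
So a = 168, b = 154, c = 724, d = 1592.
OR = (a·d)/(b·c) = (168 × 1592) / (154 × 724) = 267456 / 111496 = 2.39879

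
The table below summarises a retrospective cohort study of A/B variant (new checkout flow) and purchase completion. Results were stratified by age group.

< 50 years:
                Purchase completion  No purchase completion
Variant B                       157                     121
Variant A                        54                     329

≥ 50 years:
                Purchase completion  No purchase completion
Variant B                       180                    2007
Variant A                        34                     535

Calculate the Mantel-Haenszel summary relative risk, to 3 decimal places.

RR_MH = Σ(aᵢ·n₀ᵢ/nᵢ) / Σ(cᵢ·n₁ᵢ/nᵢ), with n₁ᵢ = aᵢ+bᵢ (exposed), n₀ᵢ = cᵢ+dᵢ (unexposed), nᵢ = n₁ᵢ+n₀ᵢ.
Stratum 1 (< 50 years): n₁ = 278, n₀ = 383, n = 661; a·n₀/n = 157·383/661 = 90.9697; c·n₁/n = 54·278/661 = 22.7110
Stratum 2 (≥ 50 years): n₁ = 2187, n₀ = 569, n = 2756; a·n₀/n = 180·569/2756 = 37.1626; c·n₁/n = 34·2187/2756 = 26.9804
RR_MH = (90.9697 + 37.1626) / (22.7110 + 26.9804) = 128.1323 / 49.6915 = 2.57856

2.579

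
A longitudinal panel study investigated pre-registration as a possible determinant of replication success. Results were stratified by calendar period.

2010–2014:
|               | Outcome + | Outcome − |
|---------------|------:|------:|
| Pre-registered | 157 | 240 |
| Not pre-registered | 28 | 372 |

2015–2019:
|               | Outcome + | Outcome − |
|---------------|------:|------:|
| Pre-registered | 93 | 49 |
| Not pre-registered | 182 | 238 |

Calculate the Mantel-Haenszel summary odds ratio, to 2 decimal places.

4.64

OR_MH = Σ(aᵢdᵢ/nᵢ) / Σ(bᵢcᵢ/nᵢ), where nᵢ is the stratum total.
Stratum 1 (2010–2014): n = 797; a·d/n = 157·372/797 = 73.2798; b·c/n = 240·28/797 = 8.4316
Stratum 2 (2015–2019): n = 562; a·d/n = 93·238/562 = 39.3843; b·c/n = 49·182/562 = 15.8683
OR_MH = (73.2798 + 39.3843) / (8.4316 + 15.8683) = 112.6641 / 24.2999 = 4.63639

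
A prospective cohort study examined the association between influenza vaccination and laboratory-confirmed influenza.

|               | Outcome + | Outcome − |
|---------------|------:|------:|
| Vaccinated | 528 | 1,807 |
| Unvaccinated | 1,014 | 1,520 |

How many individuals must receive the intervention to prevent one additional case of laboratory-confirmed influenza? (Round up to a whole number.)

Risk in treated group = 528/2335 = 0.22612; risk in control = 1014/2534 = 0.40016.
Absolute risk reduction = 0.40016 − 0.22612 = 0.17403
NNT = 1 / ARR = 1 / 0.17403 = 5.746 → round up → 6

6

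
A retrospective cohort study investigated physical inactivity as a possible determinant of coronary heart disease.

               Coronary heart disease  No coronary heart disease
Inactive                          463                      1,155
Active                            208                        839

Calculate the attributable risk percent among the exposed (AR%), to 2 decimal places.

30.58

Cells: a = 463, b = 1155, c = 208, d = 839.
Risk in exposed = 463/1618 = 0.28616; risk in unexposed = 208/1047 = 0.19866.
RR = 0.28616/0.19866 = 1.44041
AR% = (RR − 1)/RR × 100 = (1.44041 − 1)/1.44041 × 100 = 30.5753%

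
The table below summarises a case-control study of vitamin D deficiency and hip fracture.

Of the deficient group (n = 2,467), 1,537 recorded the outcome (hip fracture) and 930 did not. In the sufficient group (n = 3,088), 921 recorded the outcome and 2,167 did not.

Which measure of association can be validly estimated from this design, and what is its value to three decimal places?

From the description: a = 1537, b = 930, c = 921, d = 2167.
This is a case-control study: participants were sampled on outcome status, so risks in the source population cannot be estimated directly — relative risk is not valid here. The odds ratio is the appropriate measure.
OR = (a·d)/(b·c) = (1537 × 2167) / (930 × 921) = 3330679 / 856530 = 3.88857

3.889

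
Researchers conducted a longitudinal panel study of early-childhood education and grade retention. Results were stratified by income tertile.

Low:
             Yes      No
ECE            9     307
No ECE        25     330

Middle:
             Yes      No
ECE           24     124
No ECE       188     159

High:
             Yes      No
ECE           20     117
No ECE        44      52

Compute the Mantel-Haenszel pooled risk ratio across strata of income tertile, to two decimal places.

RR_MH = Σ(aᵢ·n₀ᵢ/nᵢ) / Σ(cᵢ·n₁ᵢ/nᵢ), with n₁ᵢ = aᵢ+bᵢ (exposed), n₀ᵢ = cᵢ+dᵢ (unexposed), nᵢ = n₁ᵢ+n₀ᵢ.
Stratum 1 (Low): n₁ = 316, n₀ = 355, n = 671; a·n₀/n = 9·355/671 = 4.7615; c·n₁/n = 25·316/671 = 11.7735
Stratum 2 (Middle): n₁ = 148, n₀ = 347, n = 495; a·n₀/n = 24·347/495 = 16.8242; c·n₁/n = 188·148/495 = 56.2101
Stratum 3 (High): n₁ = 137, n₀ = 96, n = 233; a·n₀/n = 20·96/233 = 8.2403; c·n₁/n = 44·137/233 = 25.8712
RR_MH = (4.7615 + 16.8242 + 8.2403) / (11.7735 + 56.2101 + 25.8712) = 29.8261 / 93.8548 = 0.31779

0.32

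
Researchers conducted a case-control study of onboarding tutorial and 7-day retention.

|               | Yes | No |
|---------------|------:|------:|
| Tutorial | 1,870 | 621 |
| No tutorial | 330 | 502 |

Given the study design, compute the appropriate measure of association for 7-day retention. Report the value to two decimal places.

4.58

Cells: a = 1870, b = 621, c = 330, d = 502.
This is a case-control study: participants were sampled on outcome status, so risks in the source population cannot be estimated directly — relative risk is not valid here. The odds ratio is the appropriate measure.
OR = (a·d)/(b·c) = (1870 × 502) / (621 × 330) = 938740 / 204930 = 4.58078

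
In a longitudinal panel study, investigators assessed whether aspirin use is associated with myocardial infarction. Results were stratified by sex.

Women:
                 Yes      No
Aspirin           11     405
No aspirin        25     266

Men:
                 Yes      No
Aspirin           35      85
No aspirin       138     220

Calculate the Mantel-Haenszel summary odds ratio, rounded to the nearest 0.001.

0.521

OR_MH = Σ(aᵢdᵢ/nᵢ) / Σ(bᵢcᵢ/nᵢ), where nᵢ is the stratum total.
Stratum 1 (Women): n = 707; a·d/n = 11·266/707 = 4.1386; b·c/n = 405·25/707 = 14.3211
Stratum 2 (Men): n = 478; a·d/n = 35·220/478 = 16.1088; b·c/n = 85·138/478 = 24.5397
OR_MH = (4.1386 + 16.1088) / (14.3211 + 24.5397) = 20.2474 / 38.8608 = 0.52102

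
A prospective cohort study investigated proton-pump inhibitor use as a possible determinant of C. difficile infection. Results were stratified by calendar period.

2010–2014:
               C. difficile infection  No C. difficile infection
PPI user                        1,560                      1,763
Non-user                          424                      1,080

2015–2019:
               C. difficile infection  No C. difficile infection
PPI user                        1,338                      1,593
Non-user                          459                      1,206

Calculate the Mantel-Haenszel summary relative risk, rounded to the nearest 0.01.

RR_MH = Σ(aᵢ·n₀ᵢ/nᵢ) / Σ(cᵢ·n₁ᵢ/nᵢ), with n₁ᵢ = aᵢ+bᵢ (exposed), n₀ᵢ = cᵢ+dᵢ (unexposed), nᵢ = n₁ᵢ+n₀ᵢ.
Stratum 1 (2010–2014): n₁ = 3323, n₀ = 1504, n = 4827; a·n₀/n = 1560·1504/4827 = 486.0659; c·n₁/n = 424·3323/4827 = 291.8898
Stratum 2 (2015–2019): n₁ = 2931, n₀ = 1665, n = 4596; a·n₀/n = 1338·1665/4596 = 484.7193; c·n₁/n = 459·2931/4596 = 292.7174
RR_MH = (486.0659 + 484.7193) / (291.8898 + 292.7174) = 970.7852 / 584.6071 = 1.66058

1.66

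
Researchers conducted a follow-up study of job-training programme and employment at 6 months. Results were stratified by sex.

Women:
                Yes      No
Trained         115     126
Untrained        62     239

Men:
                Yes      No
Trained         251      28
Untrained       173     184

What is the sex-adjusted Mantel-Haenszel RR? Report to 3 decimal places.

RR_MH = Σ(aᵢ·n₀ᵢ/nᵢ) / Σ(cᵢ·n₁ᵢ/nᵢ), with n₁ᵢ = aᵢ+bᵢ (exposed), n₀ᵢ = cᵢ+dᵢ (unexposed), nᵢ = n₁ᵢ+n₀ᵢ.
Stratum 1 (Women): n₁ = 241, n₀ = 301, n = 542; a·n₀/n = 115·301/542 = 63.8653; c·n₁/n = 62·241/542 = 27.5683
Stratum 2 (Men): n₁ = 279, n₀ = 357, n = 636; a·n₀/n = 251·357/636 = 140.8915; c·n₁/n = 173·279/636 = 75.8915
RR_MH = (63.8653 + 140.8915) / (27.5683 + 75.8915) = 204.7568 / 103.4598 = 1.97910

1.979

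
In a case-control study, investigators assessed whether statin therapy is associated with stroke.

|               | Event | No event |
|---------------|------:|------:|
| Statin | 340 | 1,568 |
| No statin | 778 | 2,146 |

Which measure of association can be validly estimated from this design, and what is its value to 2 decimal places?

0.60

Cells: a = 340, b = 1568, c = 778, d = 2146.
This is a case-control study: participants were sampled on outcome status, so risks in the source population cannot be estimated directly — relative risk is not valid here. The odds ratio is the appropriate measure.
OR = (a·d)/(b·c) = (340 × 2146) / (1568 × 778) = 729640 / 1219904 = 0.59811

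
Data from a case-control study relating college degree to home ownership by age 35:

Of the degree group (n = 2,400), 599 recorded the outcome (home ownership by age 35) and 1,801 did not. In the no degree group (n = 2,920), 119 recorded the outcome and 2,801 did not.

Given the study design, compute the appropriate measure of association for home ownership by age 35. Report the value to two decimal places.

7.83

From the description: a = 599, b = 1801, c = 119, d = 2801.
This is a case-control study: participants were sampled on outcome status, so risks in the source population cannot be estimated directly — relative risk is not valid here. The odds ratio is the appropriate measure.
OR = (a·d)/(b·c) = (599 × 2801) / (1801 × 119) = 1677799 / 214319 = 7.82851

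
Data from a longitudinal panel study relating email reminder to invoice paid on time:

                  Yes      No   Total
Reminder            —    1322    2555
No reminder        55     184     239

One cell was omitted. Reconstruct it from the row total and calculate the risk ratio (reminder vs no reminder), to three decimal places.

2.097

The missing cell is in the exposed row: 2555 − 1322 = 1233.
So a = 1233, b = 1322, c = 55, d = 184.
RR = [a/(a+b)] / [c/(c+d)] = (1233/2555) / (55/239) = 0.48258/0.23013 = 2.09704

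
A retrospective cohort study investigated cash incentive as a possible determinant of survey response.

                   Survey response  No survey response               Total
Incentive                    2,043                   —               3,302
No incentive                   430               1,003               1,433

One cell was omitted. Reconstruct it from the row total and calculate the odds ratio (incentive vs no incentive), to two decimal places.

3.79

The missing cell is in the exposed row: 3302 − 2043 = 1259.
So a = 2043, b = 1259, c = 430, d = 1003.
OR = (a·d)/(b·c) = (2043 × 1003) / (1259 × 430) = 2049129 / 541370 = 3.78508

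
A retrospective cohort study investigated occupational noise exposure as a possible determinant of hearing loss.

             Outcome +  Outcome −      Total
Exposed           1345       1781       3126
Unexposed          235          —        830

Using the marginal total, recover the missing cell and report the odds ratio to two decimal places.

1.91

The missing cell is in the unexposed row: 830 − 235 = 595.
So a = 1345, b = 1781, c = 235, d = 595.
OR = (a·d)/(b·c) = (1345 × 595) / (1781 × 235) = 800275 / 418535 = 1.91209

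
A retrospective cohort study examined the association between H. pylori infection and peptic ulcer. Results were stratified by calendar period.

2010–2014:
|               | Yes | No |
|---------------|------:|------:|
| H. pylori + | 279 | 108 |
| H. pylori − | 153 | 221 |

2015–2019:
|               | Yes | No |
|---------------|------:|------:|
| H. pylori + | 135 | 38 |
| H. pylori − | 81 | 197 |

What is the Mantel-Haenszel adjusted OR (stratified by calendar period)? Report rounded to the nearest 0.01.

4.91

OR_MH = Σ(aᵢdᵢ/nᵢ) / Σ(bᵢcᵢ/nᵢ), where nᵢ is the stratum total.
Stratum 1 (2010–2014): n = 761; a·d/n = 279·221/761 = 81.0237; b·c/n = 108·153/761 = 21.7135
Stratum 2 (2015–2019): n = 451; a·d/n = 135·197/451 = 58.9690; b·c/n = 38·81/451 = 6.8248
OR_MH = (81.0237 + 58.9690) / (21.7135 + 6.8248) = 139.9926 / 28.5384 = 4.90542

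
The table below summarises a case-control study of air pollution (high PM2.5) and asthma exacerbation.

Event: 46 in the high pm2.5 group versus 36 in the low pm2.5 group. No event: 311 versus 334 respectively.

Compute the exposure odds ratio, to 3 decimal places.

1.372

From the description: a = 46, b = 311, c = 36, d = 334.
OR = (a·d)/(b·c) = (46 × 334) / (311 × 36) = 15364 / 11196 = 1.37228
The odds of asthma exacerbation are about 1.37 times as high in the high pm2.5 group.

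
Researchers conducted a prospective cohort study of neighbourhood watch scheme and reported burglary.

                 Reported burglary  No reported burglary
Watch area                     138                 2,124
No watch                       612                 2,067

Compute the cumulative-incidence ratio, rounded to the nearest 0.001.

0.267

Cells: a = 138, b = 2124, c = 612, d = 2067.
Risk in exposed = 138/2262 = 0.06101; risk in unexposed = 612/2679 = 0.22844.
RR = 0.06101 / 0.22844 = 0.26706
The risk is 73% lower among the exposed than among the unexposed.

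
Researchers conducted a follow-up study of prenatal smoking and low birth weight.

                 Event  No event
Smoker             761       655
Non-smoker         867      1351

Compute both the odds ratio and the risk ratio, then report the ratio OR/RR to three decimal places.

Cells: a = 761, b = 655, c = 867, d = 1351.
OR = (761·1351)/(655·867) = 1028111/567885 = 1.81042
Risk in exposed = 761/1416 = 0.53743; risk in unexposed = 867/2218 = 0.39089; RR = 1.37488
OR/RR = 1.81042 / 1.37488 = 1.31679
The outcome is not rare, so the OR lies further from 1 than the RR.

1.317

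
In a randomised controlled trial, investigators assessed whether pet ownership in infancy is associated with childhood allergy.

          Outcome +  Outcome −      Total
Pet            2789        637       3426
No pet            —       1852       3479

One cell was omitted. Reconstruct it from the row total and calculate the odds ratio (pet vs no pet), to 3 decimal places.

4.984

The missing cell is in the unexposed row: 3479 − 1852 = 1627.
So a = 2789, b = 637, c = 1627, d = 1852.
OR = (a·d)/(b·c) = (2789 × 1852) / (637 × 1627) = 5165228 / 1036399 = 4.98382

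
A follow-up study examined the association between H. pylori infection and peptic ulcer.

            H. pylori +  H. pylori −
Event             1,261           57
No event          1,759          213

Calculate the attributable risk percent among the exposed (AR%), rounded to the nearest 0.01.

49.44

Reading the table with exposure as columns: a = 1261 (H. pylori +, case), b = 1759 (H. pylori +, non-case), c = 57 (H. pylori −, case), d = 213.
Risk in exposed = 1261/3020 = 0.41755; risk in unexposed = 57/270 = 0.21111.
RR = 0.41755/0.21111 = 1.97787
AR% = (RR − 1)/RR × 100 = (1.97787 − 1)/1.97787 × 100 = 49.4405%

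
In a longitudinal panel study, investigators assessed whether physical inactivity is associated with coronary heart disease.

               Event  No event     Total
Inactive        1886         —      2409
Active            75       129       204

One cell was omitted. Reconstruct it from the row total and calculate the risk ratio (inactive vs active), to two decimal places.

2.13

The missing cell is in the exposed row: 2409 − 1886 = 523.
So a = 1886, b = 523, c = 75, d = 129.
RR = [a/(a+b)] / [c/(c+d)] = (1886/2409) / (75/204) = 0.78290/0.36765 = 2.12948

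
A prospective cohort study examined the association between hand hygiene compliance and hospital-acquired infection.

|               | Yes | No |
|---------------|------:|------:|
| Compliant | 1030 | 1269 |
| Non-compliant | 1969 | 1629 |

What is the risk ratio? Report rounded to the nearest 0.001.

0.819

Cells: a = 1030, b = 1269, c = 1969, d = 1629.
Risk in exposed = 1030/2299 = 0.44802; risk in unexposed = 1969/3598 = 0.54725.
RR = 0.44802 / 0.54725 = 0.81868
The risk is 18% lower among the exposed than among the unexposed.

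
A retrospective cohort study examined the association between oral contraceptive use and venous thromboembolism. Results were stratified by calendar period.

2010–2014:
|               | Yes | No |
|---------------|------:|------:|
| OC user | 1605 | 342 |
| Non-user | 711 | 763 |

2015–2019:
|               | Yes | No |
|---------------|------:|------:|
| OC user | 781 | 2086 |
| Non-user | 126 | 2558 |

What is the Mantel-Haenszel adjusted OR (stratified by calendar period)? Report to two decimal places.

6.06

OR_MH = Σ(aᵢdᵢ/nᵢ) / Σ(bᵢcᵢ/nᵢ), where nᵢ is the stratum total.
Stratum 1 (2010–2014): n = 3421; a·d/n = 1605·763/3421 = 357.9699; b·c/n = 342·711/3421 = 71.0792
Stratum 2 (2015–2019): n = 5551; a·d/n = 781·2558/5551 = 359.8988; b·c/n = 2086·126/5551 = 47.3493
OR_MH = (357.9699 + 359.8988) / (71.0792 + 47.3493) = 717.8686 / 118.4285 = 6.06162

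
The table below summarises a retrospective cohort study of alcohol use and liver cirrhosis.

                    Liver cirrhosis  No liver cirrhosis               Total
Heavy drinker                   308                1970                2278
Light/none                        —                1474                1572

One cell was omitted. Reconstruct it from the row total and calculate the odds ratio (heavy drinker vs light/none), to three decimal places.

2.352

The missing cell is in the unexposed row: 1572 − 1474 = 98.
So a = 308, b = 1970, c = 98, d = 1474.
OR = (a·d)/(b·c) = (308 × 1474) / (1970 × 98) = 453992 / 193060 = 2.35156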